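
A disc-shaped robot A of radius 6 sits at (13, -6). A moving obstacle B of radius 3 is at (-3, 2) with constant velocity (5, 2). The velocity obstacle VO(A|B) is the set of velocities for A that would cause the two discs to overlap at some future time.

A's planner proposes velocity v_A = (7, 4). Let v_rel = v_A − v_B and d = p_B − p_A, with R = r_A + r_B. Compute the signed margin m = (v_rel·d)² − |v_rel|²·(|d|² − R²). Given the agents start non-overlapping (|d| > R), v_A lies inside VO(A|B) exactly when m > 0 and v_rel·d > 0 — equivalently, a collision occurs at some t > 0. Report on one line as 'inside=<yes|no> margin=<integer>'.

d = (-16, 8),  |d|² = 320;  R = 6+3 = 9,  c = 320−9² = 239
v_rel = (2, 2),  |v_rel|² = 8;  v_rel·d = (2)·(-16) + (2)·(8) = -16
8·t² + 32·t + 239 = 0  ⇒  m = (-16)² − 8·239 = -1656
m = -1656 < 0,  v_rel·d = -16 < 0  ⇒  outside

inside=no margin=-1656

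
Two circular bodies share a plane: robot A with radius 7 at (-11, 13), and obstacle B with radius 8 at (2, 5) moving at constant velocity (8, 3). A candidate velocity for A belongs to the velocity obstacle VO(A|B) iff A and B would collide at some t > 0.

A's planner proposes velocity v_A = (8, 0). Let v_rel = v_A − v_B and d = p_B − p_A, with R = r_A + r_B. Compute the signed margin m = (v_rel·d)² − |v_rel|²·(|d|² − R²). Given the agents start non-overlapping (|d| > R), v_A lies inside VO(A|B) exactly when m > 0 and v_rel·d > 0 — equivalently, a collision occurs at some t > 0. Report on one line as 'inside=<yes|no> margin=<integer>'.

d = (13, -8),  |d|² = 233;  R = 7+8 = 15,  c = 233−15² = 8
v_rel = (0, -3),  |v_rel|² = 9;  v_rel·d = (0)·(13) + (-3)·(-8) = 24
9·t² − 48·t + 8 = 0  ⇒  m = 24² − 9·8 = 504
m = 504 > 0,  v_rel·d = 24 > 0  ⇒  inside

inside=yes margin=504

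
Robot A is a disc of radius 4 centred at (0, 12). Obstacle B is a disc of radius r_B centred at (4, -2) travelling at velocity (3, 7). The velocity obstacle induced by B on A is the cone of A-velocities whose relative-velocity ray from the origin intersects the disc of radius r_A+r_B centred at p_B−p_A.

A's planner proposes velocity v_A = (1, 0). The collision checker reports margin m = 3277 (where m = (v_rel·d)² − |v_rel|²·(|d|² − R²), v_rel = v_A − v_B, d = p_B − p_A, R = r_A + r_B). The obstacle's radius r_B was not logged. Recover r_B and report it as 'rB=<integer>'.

m = 3277
d = (4, -14);  v_rel = (-2, -7),  |v_rel|² = 53
v_rel×d = (-2)·(-14) − (-7)·(4) = 56
since m = R²·53 − 56²:  R² = (3136 + 3277) / 53 = 121
R = √121 = 11  ⇒  r_B = 11 − 4 = 7

rB=7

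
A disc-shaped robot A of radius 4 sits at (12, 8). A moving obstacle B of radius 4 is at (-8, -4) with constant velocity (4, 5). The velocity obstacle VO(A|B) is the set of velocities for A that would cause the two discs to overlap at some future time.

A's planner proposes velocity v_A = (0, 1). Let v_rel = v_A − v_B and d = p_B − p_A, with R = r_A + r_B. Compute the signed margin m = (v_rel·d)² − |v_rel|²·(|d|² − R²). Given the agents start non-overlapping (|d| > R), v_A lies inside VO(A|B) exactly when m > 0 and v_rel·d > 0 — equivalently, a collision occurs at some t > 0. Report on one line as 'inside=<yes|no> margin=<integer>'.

d = (-20, -12),  |d|² = 544;  R = 4+4 = 8,  c = 544−8² = 480
v_rel = (-4, -4),  |v_rel|² = 32;  v_rel·d = (-4)·(-20) + (-4)·(-12) = 128
32·t² − 256·t + 480 = 0  ⇒  m = 128² − 32·480 = 1024
m = 1024 > 0,  v_rel·d = 128 > 0  ⇒  inside

inside=yes margin=1024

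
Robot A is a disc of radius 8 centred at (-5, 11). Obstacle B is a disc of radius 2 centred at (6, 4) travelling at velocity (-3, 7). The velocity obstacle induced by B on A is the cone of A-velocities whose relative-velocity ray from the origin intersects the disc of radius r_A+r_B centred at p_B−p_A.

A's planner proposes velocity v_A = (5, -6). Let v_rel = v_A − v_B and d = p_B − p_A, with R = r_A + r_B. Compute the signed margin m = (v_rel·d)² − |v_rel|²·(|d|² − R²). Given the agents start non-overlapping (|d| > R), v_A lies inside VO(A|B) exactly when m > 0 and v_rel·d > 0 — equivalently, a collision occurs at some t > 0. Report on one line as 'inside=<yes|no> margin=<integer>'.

d = (11, -7),  |d|² = 170;  R = 8+2 = 10,  c = 170−10² = 70
v_rel = (8, -13),  |v_rel|² = 233;  v_rel·d = (8)·(11) + (-13)·(-7) = 179
233·t² − 358·t + 70 = 0  ⇒  m = 179² − 233·70 = 15731
m = 15731 > 0,  v_rel·d = 179 > 0  ⇒  inside

inside=yes margin=15731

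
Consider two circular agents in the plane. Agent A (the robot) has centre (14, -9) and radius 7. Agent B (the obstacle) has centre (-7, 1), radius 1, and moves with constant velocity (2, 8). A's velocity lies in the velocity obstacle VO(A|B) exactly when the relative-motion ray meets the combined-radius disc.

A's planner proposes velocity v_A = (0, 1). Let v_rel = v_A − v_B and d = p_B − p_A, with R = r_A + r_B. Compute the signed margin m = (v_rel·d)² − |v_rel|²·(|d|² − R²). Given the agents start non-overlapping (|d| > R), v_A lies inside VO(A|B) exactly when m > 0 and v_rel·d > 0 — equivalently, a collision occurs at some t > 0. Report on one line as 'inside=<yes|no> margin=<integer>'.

d = (-21, 10),  |d|² = 541;  R = 7+1 = 8,  c = 541−8² = 477
v_rel = (-2, -7),  |v_rel|² = 53;  v_rel·d = (-2)·(-21) + (-7)·(10) = -28
53·t² + 56·t + 477 = 0  ⇒  m = (-28)² − 53·477 = -24497
m = -24497 < 0,  v_rel·d = -28 < 0  ⇒  outside

inside=no margin=-24497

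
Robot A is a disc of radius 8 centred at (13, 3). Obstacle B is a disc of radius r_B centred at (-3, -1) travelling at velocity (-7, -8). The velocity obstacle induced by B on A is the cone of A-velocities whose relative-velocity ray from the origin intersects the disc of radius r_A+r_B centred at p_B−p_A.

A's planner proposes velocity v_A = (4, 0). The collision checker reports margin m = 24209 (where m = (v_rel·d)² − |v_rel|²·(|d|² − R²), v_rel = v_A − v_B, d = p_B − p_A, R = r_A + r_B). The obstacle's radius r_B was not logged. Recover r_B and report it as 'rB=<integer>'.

m = 24209
d = (-16, -4);  v_rel = (11, 8),  |v_rel|² = 185
v_rel×d = (11)·(-4) − (8)·(-16) = 84
since m = R²·185 − 84²:  R² = (7056 + 24209) / 185 = 169
R = √169 = 13  ⇒  r_B = 13 − 8 = 5

rB=5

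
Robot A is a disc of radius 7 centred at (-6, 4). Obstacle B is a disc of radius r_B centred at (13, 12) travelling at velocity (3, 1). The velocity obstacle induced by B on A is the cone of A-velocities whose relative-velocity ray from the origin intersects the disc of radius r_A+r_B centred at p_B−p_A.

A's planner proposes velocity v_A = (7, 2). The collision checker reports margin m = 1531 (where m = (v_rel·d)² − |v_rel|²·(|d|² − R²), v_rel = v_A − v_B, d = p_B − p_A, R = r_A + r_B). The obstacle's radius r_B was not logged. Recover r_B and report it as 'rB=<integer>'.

m = 1531
d = (19, 8);  v_rel = (4, 1),  |v_rel|² = 17
v_rel×d = (4)·(8) − (1)·(19) = 13
since m = R²·17 − 13²:  R² = (169 + 1531) / 17 = 100
R = √100 = 10  ⇒  r_B = 10 − 7 = 3

rB=3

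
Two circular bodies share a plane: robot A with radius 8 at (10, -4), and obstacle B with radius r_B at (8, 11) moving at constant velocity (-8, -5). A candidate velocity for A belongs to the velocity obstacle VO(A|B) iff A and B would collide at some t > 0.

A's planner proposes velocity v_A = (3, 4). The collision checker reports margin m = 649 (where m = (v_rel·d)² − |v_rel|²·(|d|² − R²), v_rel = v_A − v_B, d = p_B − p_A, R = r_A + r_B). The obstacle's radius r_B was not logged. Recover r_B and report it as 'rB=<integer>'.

m = 649
d = (-2, 15);  v_rel = (11, 9),  |v_rel|² = 202
v_rel×d = (11)·(15) − (9)·(-2) = 183
since m = R²·202 − 183²:  R² = (33489 + 649) / 202 = 169
R = √169 = 13  ⇒  r_B = 13 − 8 = 5

rB=5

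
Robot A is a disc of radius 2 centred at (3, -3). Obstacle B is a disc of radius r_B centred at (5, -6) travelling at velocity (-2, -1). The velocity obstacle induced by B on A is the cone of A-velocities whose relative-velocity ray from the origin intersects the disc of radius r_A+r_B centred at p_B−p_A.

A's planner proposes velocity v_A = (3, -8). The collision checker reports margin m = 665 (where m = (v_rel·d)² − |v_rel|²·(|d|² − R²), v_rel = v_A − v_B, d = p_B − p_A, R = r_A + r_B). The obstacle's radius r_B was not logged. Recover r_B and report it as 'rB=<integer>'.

m = 665
d = (2, -3);  v_rel = (5, -7),  |v_rel|² = 74
v_rel×d = (5)·(-3) − (-7)·(2) = -1
since m = R²·74 − (-1)²:  R² = (1 + 665) / 74 = 9
R = √9 = 3  ⇒  r_B = 3 − 2 = 1

rB=1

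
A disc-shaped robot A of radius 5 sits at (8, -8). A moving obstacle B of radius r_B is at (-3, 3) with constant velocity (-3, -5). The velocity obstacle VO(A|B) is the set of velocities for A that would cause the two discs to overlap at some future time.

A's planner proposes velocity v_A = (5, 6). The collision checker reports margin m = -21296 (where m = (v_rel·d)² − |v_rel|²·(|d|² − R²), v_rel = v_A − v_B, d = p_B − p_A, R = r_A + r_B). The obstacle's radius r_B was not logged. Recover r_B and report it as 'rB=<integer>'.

m = -21296
d = (-11, 11);  v_rel = (8, 11),  |v_rel|² = 185
v_rel×d = (8)·(11) − (11)·(-11) = 209
since m = R²·185 − 209²:  R² = (43681 + -21296) / 185 = 121
R = √121 = 11  ⇒  r_B = 11 − 5 = 6

rB=6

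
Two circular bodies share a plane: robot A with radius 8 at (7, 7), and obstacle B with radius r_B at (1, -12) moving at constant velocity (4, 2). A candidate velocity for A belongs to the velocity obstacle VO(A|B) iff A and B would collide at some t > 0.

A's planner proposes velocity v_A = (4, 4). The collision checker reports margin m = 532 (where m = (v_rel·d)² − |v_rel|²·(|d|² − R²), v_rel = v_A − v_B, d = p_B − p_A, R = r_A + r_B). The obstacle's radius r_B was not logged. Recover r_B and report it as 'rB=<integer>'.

m = 532
d = (-6, -19);  v_rel = (0, 2),  |v_rel|² = 4
v_rel×d = (0)·(-19) − (2)·(-6) = 12
since m = R²·4 − 12²:  R² = (144 + 532) / 4 = 169
R = √169 = 13  ⇒  r_B = 13 − 8 = 5

rB=5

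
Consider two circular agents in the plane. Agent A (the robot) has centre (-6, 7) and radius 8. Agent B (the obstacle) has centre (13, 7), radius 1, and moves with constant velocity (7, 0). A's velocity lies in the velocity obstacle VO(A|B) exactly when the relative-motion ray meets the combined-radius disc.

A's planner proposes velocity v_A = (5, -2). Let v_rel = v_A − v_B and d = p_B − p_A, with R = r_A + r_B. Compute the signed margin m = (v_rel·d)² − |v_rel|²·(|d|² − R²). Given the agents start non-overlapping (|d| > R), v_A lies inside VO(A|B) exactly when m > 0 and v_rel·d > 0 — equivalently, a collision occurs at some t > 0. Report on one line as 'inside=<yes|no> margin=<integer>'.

d = (19, 0),  |d|² = 361;  R = 8+1 = 9,  c = 361−9² = 280
v_rel = (-2, -2),  |v_rel|² = 8;  v_rel·d = (-2)·(19) + (-2)·(0) = -38
8·t² + 76·t + 280 = 0  ⇒  m = (-38)² − 8·280 = -796
m = -796 < 0,  v_rel·d = -38 < 0  ⇒  outside

inside=no margin=-796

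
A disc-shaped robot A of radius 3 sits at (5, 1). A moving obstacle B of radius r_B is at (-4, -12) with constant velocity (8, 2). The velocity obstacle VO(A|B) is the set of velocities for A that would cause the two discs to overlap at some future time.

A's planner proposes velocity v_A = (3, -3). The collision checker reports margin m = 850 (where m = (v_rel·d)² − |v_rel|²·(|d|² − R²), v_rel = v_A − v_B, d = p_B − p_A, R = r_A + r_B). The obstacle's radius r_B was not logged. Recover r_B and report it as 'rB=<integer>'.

m = 850
d = (-9, -13);  v_rel = (-5, -5),  |v_rel|² = 50
v_rel×d = (-5)·(-13) − (-5)·(-9) = 20
since m = R²·50 − 20²:  R² = (400 + 850) / 50 = 25
R = √25 = 5  ⇒  r_B = 5 − 3 = 2

rB=2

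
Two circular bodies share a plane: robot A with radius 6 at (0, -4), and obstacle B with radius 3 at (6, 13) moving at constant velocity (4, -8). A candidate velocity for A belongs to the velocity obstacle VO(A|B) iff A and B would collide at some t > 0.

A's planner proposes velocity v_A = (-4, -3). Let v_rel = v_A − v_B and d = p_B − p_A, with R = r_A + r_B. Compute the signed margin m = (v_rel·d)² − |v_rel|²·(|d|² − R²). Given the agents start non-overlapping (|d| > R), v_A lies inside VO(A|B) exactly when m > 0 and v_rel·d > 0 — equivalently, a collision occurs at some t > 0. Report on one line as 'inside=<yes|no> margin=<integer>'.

d = (6, 17),  |d|² = 325;  R = 6+3 = 9,  c = 325−9² = 244
v_rel = (-8, 5),  |v_rel|² = 89;  v_rel·d = (-8)·(6) + (5)·(17) = 37
89·t² − 74·t + 244 = 0  ⇒  m = 37² − 89·244 = -20347
m = -20347 < 0,  v_rel·d = 37 > 0  ⇒  outside

inside=no margin=-20347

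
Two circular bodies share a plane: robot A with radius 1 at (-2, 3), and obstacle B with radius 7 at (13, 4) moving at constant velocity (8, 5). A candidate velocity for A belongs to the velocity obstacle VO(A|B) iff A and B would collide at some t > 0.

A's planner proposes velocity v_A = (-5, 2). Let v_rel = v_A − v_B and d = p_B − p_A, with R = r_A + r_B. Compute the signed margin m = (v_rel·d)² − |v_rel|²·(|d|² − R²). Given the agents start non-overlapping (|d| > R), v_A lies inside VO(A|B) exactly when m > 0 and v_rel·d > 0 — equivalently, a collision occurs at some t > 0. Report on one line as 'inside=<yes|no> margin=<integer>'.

d = (15, 1),  |d|² = 226;  R = 1+7 = 8,  c = 226−8² = 162
v_rel = (-13, -3),  |v_rel|² = 178;  v_rel·d = (-13)·(15) + (-3)·(1) = -198
178·t² + 396·t + 162 = 0  ⇒  m = (-198)² − 178·162 = 10368
m = 10368 > 0,  v_rel·d = -198 < 0  ⇒  outside

inside=no margin=10368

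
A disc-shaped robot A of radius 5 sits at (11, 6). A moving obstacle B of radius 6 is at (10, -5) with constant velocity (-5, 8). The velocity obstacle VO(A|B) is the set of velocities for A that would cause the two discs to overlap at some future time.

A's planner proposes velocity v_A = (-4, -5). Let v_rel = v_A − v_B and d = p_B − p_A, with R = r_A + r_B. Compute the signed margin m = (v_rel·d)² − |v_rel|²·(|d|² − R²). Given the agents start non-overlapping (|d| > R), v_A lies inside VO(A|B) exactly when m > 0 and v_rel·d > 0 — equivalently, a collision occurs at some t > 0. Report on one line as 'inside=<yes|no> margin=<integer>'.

d = (-1, -11),  |d|² = 122;  R = 5+6 = 11,  c = 122−11² = 1
v_rel = (1, -13),  |v_rel|² = 170;  v_rel·d = (1)·(-1) + (-13)·(-11) = 142
170·t² − 284·t + 1 = 0  ⇒  m = 142² − 170·1 = 19994
m = 19994 > 0,  v_rel·d = 142 > 0  ⇒  inside

inside=yes margin=19994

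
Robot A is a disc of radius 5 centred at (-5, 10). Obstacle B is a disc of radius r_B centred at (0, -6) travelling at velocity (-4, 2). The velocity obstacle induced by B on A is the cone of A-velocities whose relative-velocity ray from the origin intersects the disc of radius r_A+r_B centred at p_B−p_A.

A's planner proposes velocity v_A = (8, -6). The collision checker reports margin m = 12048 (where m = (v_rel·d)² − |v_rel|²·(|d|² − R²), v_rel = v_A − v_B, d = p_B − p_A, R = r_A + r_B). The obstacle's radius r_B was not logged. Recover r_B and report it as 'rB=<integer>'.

m = 12048
d = (5, -16);  v_rel = (12, -8),  |v_rel|² = 208
v_rel×d = (12)·(-16) − (-8)·(5) = -152
since m = R²·208 − (-152)²:  R² = (23104 + 12048) / 208 = 169
R = √169 = 13  ⇒  r_B = 13 − 5 = 8

rB=8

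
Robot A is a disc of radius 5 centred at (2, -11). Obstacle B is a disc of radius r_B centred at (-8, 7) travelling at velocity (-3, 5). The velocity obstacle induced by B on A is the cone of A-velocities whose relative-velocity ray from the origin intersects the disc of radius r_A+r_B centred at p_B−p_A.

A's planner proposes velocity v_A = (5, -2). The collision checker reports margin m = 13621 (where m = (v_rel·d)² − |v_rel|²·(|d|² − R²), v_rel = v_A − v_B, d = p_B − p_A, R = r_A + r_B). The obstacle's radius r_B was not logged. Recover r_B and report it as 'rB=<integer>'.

m = 13621
d = (-10, 18);  v_rel = (8, -7),  |v_rel|² = 113
v_rel×d = (8)·(18) − (-7)·(-10) = 74
since m = R²·113 − 74²:  R² = (5476 + 13621) / 113 = 169
R = √169 = 13  ⇒  r_B = 13 − 5 = 8

rB=8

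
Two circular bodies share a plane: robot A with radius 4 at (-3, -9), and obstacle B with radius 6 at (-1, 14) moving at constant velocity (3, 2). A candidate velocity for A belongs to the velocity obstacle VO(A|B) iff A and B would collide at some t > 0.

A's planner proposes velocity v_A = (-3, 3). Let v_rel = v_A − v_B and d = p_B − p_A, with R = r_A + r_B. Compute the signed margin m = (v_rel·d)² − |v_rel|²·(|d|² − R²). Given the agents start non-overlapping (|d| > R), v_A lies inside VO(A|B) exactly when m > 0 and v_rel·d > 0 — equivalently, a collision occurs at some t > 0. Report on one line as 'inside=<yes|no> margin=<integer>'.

d = (2, 23),  |d|² = 533;  R = 4+6 = 10,  c = 533−10² = 433
v_rel = (-6, 1),  |v_rel|² = 37;  v_rel·d = (-6)·(2) + (1)·(23) = 11
37·t² − 22·t + 433 = 0  ⇒  m = 11² − 37·433 = -15900
m = -15900 < 0,  v_rel·d = 11 > 0  ⇒  outside

inside=no margin=-15900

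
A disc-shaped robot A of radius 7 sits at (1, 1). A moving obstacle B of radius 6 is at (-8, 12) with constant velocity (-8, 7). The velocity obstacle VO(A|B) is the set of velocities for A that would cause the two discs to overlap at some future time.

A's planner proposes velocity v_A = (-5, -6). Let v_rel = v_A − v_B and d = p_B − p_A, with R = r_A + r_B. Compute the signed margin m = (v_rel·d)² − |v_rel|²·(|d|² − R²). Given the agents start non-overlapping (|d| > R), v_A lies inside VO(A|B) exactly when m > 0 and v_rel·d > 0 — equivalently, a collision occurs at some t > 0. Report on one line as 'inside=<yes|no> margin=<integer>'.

d = (-9, 11),  |d|² = 202;  R = 7+6 = 13,  c = 202−13² = 33
v_rel = (3, -13),  |v_rel|² = 178;  v_rel·d = (3)·(-9) + (-13)·(11) = -170
178·t² + 340·t + 33 = 0  ⇒  m = (-170)² − 178·33 = 23026
m = 23026 > 0,  v_rel·d = -170 < 0  ⇒  outside

inside=no margin=23026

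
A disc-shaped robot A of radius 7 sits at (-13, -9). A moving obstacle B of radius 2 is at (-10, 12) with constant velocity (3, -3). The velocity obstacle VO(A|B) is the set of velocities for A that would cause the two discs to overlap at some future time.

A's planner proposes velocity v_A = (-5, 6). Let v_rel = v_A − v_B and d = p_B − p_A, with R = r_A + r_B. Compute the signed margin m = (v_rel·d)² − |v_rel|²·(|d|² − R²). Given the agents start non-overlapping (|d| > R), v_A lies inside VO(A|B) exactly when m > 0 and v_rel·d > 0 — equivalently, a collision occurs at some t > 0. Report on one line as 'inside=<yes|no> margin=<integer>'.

d = (3, 21),  |d|² = 450;  R = 7+2 = 9,  c = 450−9² = 369
v_rel = (-8, 9),  |v_rel|² = 145;  v_rel·d = (-8)·(3) + (9)·(21) = 165
145·t² − 330·t + 369 = 0  ⇒  m = 165² − 145·369 = -26280
m = -26280 < 0,  v_rel·d = 165 > 0  ⇒  outside

inside=no margin=-26280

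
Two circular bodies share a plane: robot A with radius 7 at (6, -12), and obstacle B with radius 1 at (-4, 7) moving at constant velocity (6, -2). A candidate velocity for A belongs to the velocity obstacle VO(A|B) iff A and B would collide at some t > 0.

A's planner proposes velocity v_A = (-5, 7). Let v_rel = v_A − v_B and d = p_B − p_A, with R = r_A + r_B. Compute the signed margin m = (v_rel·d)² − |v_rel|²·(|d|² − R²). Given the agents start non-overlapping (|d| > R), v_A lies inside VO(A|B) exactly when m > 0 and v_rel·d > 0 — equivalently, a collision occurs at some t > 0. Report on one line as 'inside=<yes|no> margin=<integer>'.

d = (-10, 19),  |d|² = 461;  R = 7+1 = 8,  c = 461−8² = 397
v_rel = (-11, 9),  |v_rel|² = 202;  v_rel·d = (-11)·(-10) + (9)·(19) = 281
202·t² − 562·t + 397 = 0  ⇒  m = 281² − 202·397 = -1233
m = -1233 < 0,  v_rel·d = 281 > 0  ⇒  outside

inside=no margin=-1233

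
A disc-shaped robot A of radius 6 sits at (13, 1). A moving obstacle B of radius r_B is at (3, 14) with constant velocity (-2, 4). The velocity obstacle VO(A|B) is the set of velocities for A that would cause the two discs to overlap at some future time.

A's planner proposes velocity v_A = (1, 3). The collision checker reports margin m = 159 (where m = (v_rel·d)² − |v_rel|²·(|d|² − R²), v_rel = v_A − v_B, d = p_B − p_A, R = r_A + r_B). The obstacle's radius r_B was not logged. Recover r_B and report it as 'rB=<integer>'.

m = 159
d = (-10, 13);  v_rel = (3, -1),  |v_rel|² = 10
v_rel×d = (3)·(13) − (-1)·(-10) = 29
since m = R²·10 − 29²:  R² = (841 + 159) / 10 = 100
R = √100 = 10  ⇒  r_B = 10 − 6 = 4

rB=4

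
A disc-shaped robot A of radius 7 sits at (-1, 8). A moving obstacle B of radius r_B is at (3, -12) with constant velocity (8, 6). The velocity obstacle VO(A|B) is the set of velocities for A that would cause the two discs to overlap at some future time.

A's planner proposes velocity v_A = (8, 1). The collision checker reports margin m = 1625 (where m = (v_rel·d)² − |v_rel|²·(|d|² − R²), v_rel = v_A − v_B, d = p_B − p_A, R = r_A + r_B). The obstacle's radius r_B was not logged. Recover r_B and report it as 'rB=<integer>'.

m = 1625
d = (4, -20);  v_rel = (0, -5),  |v_rel|² = 25
v_rel×d = (0)·(-20) − (-5)·(4) = 20
since m = R²·25 − 20²:  R² = (400 + 1625) / 25 = 81
R = √81 = 9  ⇒  r_B = 9 − 7 = 2

rB=2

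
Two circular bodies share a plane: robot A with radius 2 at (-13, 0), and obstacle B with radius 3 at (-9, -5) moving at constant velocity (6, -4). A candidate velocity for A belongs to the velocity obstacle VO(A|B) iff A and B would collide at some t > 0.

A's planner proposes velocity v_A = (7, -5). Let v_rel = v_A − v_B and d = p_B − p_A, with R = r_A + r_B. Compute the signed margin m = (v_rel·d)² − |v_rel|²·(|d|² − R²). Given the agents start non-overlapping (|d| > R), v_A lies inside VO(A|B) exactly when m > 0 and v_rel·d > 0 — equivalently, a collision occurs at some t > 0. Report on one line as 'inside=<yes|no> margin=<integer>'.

d = (4, -5),  |d|² = 41;  R = 2+3 = 5,  c = 41−5² = 16
v_rel = (1, -1),  |v_rel|² = 2;  v_rel·d = (1)·(4) + (-1)·(-5) = 9
2·t² − 18·t + 16 = 0  ⇒  m = 9² − 2·16 = 49
m = 49 > 0,  v_rel·d = 9 > 0  ⇒  inside

inside=yes margin=49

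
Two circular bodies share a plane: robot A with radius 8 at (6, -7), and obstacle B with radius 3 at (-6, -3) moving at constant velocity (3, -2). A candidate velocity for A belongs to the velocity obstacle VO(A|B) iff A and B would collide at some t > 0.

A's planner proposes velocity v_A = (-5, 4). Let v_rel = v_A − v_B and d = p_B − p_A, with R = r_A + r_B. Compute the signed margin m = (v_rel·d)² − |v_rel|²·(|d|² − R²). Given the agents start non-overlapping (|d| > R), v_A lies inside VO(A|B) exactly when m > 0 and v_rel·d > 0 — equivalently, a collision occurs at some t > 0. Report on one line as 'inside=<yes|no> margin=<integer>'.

d = (-12, 4),  |d|² = 160;  R = 8+3 = 11,  c = 160−11² = 39
v_rel = (-8, 6),  |v_rel|² = 100;  v_rel·d = (-8)·(-12) + (6)·(4) = 120
100·t² − 240·t + 39 = 0  ⇒  m = 120² − 100·39 = 10500
m = 10500 > 0,  v_rel·d = 120 > 0  ⇒  inside

inside=yes margin=10500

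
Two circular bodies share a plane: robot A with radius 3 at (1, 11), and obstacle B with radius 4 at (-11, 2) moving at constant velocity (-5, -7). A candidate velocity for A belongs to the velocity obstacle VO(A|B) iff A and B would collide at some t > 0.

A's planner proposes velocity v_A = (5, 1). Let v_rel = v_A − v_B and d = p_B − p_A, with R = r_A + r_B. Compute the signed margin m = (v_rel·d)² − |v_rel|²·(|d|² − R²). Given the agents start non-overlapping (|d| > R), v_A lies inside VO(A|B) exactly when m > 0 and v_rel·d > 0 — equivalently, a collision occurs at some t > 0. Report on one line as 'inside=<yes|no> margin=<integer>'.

d = (-12, -9),  |d|² = 225;  R = 3+4 = 7,  c = 225−7² = 176
v_rel = (10, 8),  |v_rel|² = 164;  v_rel·d = (10)·(-12) + (8)·(-9) = -192
164·t² + 384·t + 176 = 0  ⇒  m = (-192)² − 164·176 = 8000
m = 8000 > 0,  v_rel·d = -192 < 0  ⇒  outside

inside=no margin=8000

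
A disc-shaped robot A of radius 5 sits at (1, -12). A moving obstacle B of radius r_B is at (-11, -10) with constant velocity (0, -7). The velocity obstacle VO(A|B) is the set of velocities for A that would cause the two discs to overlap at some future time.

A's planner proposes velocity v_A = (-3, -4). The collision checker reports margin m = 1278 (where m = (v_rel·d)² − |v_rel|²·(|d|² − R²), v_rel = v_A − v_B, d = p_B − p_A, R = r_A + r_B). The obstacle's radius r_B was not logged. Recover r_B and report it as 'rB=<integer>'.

m = 1278
d = (-12, 2);  v_rel = (-3, 3),  |v_rel|² = 18
v_rel×d = (-3)·(2) − (3)·(-12) = 30
since m = R²·18 − 30²:  R² = (900 + 1278) / 18 = 121
R = √121 = 11  ⇒  r_B = 11 − 5 = 6

rB=6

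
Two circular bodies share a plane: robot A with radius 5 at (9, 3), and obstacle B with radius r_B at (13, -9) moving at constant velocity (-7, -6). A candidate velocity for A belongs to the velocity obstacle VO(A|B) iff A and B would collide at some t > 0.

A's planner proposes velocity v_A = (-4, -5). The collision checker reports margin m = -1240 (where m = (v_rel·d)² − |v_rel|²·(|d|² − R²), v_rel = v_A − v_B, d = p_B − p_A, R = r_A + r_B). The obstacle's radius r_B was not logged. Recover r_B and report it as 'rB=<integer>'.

m = -1240
d = (4, -12);  v_rel = (3, 1),  |v_rel|² = 10
v_rel×d = (3)·(-12) − (1)·(4) = -40
since m = R²·10 − (-40)²:  R² = (1600 + -1240) / 10 = 36
R = √36 = 6  ⇒  r_B = 6 − 5 = 1

rB=1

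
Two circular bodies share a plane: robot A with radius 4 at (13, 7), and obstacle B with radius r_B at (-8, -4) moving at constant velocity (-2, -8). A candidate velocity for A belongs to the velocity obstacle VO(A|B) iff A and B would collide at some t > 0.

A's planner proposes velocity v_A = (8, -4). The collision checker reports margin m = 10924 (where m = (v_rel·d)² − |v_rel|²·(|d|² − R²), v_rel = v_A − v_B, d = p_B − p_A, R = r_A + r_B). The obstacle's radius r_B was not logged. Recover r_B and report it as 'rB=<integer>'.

m = 10924
d = (-21, -11);  v_rel = (10, 4),  |v_rel|² = 116
v_rel×d = (10)·(-11) − (4)·(-21) = -26
since m = R²·116 − (-26)²:  R² = (676 + 10924) / 116 = 100
R = √100 = 10  ⇒  r_B = 10 − 4 = 6

rB=6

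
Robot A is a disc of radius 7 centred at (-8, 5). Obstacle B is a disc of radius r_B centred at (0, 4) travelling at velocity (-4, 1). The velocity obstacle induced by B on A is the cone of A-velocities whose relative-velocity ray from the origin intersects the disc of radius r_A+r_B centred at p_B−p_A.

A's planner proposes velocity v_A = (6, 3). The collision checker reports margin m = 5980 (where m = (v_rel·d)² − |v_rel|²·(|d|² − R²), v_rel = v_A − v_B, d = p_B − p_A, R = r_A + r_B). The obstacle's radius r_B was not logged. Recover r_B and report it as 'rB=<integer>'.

m = 5980
d = (8, -1);  v_rel = (10, 2),  |v_rel|² = 104
v_rel×d = (10)·(-1) − (2)·(8) = -26
since m = R²·104 − (-26)²:  R² = (676 + 5980) / 104 = 64
R = √64 = 8  ⇒  r_B = 8 − 7 = 1

rB=1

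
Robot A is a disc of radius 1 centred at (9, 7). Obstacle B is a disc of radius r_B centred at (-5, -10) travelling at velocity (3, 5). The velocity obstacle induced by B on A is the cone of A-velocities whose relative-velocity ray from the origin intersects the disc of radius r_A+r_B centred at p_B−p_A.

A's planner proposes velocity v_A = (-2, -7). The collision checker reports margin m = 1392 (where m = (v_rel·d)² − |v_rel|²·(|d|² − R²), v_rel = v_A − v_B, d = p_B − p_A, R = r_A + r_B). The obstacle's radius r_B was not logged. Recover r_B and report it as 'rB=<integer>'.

m = 1392
d = (-14, -17);  v_rel = (-5, -12),  |v_rel|² = 169
v_rel×d = (-5)·(-17) − (-12)·(-14) = -83
since m = R²·169 − (-83)²:  R² = (6889 + 1392) / 169 = 49
R = √49 = 7  ⇒  r_B = 7 − 1 = 6

rB=6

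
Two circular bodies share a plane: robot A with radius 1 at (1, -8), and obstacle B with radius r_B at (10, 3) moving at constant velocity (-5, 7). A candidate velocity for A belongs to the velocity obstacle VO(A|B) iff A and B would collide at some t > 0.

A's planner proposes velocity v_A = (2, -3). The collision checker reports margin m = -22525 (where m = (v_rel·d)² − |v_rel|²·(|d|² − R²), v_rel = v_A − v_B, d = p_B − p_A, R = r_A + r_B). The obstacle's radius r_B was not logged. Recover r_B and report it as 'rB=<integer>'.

m = -22525
d = (9, 11);  v_rel = (7, -10),  |v_rel|² = 149
v_rel×d = (7)·(11) − (-10)·(9) = 167
since m = R²·149 − 167²:  R² = (27889 + -22525) / 149 = 36
R = √36 = 6  ⇒  r_B = 6 − 1 = 5

rB=5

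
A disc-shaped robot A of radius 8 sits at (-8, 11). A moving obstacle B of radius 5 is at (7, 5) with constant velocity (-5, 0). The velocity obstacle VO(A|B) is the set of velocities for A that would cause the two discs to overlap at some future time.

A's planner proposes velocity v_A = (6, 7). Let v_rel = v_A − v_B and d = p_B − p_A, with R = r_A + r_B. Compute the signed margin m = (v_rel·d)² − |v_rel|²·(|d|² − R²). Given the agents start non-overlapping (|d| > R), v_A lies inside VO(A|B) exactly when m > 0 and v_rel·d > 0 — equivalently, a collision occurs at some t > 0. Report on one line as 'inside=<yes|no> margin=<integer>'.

d = (15, -6),  |d|² = 261;  R = 8+5 = 13,  c = 261−13² = 92
v_rel = (11, 7),  |v_rel|² = 170;  v_rel·d = (11)·(15) + (7)·(-6) = 123
170·t² − 246·t + 92 = 0  ⇒  m = 123² − 170·92 = -511
m = -511 < 0,  v_rel·d = 123 > 0  ⇒  outside

inside=no margin=-511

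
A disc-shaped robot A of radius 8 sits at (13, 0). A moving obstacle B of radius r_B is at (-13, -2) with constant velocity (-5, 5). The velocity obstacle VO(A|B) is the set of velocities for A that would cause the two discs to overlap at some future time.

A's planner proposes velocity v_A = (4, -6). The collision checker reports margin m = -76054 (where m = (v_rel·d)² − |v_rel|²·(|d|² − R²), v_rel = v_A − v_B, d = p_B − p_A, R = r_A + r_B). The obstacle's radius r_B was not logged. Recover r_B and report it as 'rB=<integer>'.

m = -76054
d = (-26, -2);  v_rel = (9, -11),  |v_rel|² = 202
v_rel×d = (9)·(-2) − (-11)·(-26) = -304
since m = R²·202 − (-304)²:  R² = (92416 + -76054) / 202 = 81
R = √81 = 9  ⇒  r_B = 9 − 8 = 1

rB=1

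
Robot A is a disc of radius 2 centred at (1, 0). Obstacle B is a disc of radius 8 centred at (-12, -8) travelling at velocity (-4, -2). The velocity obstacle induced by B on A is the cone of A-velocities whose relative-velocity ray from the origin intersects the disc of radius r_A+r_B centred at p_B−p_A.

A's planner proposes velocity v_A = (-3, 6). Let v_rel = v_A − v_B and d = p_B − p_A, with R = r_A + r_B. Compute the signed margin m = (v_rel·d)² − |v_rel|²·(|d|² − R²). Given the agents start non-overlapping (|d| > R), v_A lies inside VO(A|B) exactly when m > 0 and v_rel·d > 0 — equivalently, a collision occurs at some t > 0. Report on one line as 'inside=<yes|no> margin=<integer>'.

d = (-13, -8),  |d|² = 233;  R = 2+8 = 10,  c = 233−10² = 133
v_rel = (1, 8),  |v_rel|² = 65;  v_rel·d = (1)·(-13) + (8)·(-8) = -77
65·t² + 154·t + 133 = 0  ⇒  m = (-77)² − 65·133 = -2716
m = -2716 < 0,  v_rel·d = -77 < 0  ⇒  outside

inside=no margin=-2716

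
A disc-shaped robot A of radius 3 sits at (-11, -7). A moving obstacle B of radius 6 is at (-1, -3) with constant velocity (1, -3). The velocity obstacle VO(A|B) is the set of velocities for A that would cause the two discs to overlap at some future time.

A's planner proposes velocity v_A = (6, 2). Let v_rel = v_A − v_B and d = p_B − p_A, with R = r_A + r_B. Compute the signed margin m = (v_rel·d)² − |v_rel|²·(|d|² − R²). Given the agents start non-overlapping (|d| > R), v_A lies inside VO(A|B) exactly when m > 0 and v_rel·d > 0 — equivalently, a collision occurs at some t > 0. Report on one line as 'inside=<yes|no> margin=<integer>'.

d = (10, 4),  |d|² = 116;  R = 3+6 = 9,  c = 116−9² = 35
v_rel = (5, 5),  |v_rel|² = 50;  v_rel·d = (5)·(10) + (5)·(4) = 70
50·t² − 140·t + 35 = 0  ⇒  m = 70² − 50·35 = 3150
m = 3150 > 0,  v_rel·d = 70 > 0  ⇒  inside

inside=yes margin=3150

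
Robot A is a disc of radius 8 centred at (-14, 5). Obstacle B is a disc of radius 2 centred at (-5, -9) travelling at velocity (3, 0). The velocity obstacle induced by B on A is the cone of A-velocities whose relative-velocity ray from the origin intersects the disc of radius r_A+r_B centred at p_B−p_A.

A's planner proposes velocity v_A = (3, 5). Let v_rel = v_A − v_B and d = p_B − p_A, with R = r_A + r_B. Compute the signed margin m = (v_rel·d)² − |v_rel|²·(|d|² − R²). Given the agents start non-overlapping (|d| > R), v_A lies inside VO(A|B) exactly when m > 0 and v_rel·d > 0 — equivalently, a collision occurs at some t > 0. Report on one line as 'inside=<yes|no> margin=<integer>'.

d = (9, -14),  |d|² = 277;  R = 8+2 = 10,  c = 277−10² = 177
v_rel = (0, 5),  |v_rel|² = 25;  v_rel·d = (0)·(9) + (5)·(-14) = -70
25·t² + 140·t + 177 = 0  ⇒  m = (-70)² − 25·177 = 475
m = 475 > 0,  v_rel·d = -70 < 0  ⇒  outside

inside=no margin=475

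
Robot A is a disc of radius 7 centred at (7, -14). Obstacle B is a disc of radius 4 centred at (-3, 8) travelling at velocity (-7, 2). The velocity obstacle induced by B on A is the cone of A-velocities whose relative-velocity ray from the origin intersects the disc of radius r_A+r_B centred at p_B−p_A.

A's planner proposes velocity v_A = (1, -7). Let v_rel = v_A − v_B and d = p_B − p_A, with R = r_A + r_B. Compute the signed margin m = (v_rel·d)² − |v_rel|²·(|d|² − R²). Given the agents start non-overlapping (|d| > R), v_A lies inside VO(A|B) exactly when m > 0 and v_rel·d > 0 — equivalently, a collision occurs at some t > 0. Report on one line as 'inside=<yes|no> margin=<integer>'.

d = (-10, 22),  |d|² = 584;  R = 7+4 = 11,  c = 584−11² = 463
v_rel = (8, -9),  |v_rel|² = 145;  v_rel·d = (8)·(-10) + (-9)·(22) = -278
145·t² + 556·t + 463 = 0  ⇒  m = (-278)² − 145·463 = 10149
m = 10149 > 0,  v_rel·d = -278 < 0  ⇒  outside

inside=no margin=10149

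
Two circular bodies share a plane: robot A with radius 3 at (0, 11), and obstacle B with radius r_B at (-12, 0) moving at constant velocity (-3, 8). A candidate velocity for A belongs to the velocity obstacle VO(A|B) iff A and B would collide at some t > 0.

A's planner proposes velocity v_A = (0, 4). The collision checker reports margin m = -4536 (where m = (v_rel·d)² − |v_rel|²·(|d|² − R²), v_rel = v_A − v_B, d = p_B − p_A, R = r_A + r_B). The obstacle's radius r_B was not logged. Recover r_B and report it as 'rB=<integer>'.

m = -4536
d = (-12, -11);  v_rel = (3, -4),  |v_rel|² = 25
v_rel×d = (3)·(-11) − (-4)·(-12) = -81
since m = R²·25 − (-81)²:  R² = (6561 + -4536) / 25 = 81
R = √81 = 9  ⇒  r_B = 9 − 3 = 6

rB=6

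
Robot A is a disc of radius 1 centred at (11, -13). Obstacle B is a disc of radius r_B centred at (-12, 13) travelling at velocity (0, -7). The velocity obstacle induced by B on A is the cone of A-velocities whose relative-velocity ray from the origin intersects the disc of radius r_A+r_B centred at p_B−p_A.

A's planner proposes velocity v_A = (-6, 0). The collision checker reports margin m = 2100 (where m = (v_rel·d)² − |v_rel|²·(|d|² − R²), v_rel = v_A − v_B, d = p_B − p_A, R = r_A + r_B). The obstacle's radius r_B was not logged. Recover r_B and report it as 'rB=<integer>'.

m = 2100
d = (-23, 26);  v_rel = (-6, 7),  |v_rel|² = 85
v_rel×d = (-6)·(26) − (7)·(-23) = 5
since m = R²·85 − 5²:  R² = (25 + 2100) / 85 = 25
R = √25 = 5  ⇒  r_B = 5 − 1 = 4

rB=4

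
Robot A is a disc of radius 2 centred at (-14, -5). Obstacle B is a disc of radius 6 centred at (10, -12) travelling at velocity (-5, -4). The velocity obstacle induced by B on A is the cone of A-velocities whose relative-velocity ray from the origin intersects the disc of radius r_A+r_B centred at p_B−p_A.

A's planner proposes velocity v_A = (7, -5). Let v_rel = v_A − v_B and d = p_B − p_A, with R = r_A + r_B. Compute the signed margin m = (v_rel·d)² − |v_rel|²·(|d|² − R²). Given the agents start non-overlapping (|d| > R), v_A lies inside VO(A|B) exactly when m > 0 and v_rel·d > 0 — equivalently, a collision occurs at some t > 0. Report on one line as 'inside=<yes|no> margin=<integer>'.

d = (24, -7),  |d|² = 625;  R = 2+6 = 8,  c = 625−8² = 561
v_rel = (12, -1),  |v_rel|² = 145;  v_rel·d = (12)·(24) + (-1)·(-7) = 295
145·t² − 590·t + 561 = 0  ⇒  m = 295² − 145·561 = 5680
m = 5680 > 0,  v_rel·d = 295 > 0  ⇒  inside

inside=yes margin=5680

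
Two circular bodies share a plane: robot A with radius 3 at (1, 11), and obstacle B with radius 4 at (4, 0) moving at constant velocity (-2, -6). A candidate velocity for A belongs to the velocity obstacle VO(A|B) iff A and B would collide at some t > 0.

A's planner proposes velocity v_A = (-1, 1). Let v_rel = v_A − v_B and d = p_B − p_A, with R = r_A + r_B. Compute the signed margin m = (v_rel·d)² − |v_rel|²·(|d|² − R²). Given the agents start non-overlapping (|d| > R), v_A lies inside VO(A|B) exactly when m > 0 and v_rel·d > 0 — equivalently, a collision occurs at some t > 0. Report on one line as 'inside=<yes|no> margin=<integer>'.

d = (3, -11),  |d|² = 130;  R = 3+4 = 7,  c = 130−7² = 81
v_rel = (1, 7),  |v_rel|² = 50;  v_rel·d = (1)·(3) + (7)·(-11) = -74
50·t² + 148·t + 81 = 0  ⇒  m = (-74)² − 50·81 = 1426
m = 1426 > 0,  v_rel·d = -74 < 0  ⇒  outside

inside=no margin=1426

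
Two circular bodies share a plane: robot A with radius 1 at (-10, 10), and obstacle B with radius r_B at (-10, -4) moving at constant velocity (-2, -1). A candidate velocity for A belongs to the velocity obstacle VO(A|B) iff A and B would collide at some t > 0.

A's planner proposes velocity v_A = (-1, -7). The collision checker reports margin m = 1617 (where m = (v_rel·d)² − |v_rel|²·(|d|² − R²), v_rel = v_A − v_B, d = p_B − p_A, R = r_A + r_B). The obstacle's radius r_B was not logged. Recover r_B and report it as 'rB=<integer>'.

m = 1617
d = (0, -14);  v_rel = (1, -6),  |v_rel|² = 37
v_rel×d = (1)·(-14) − (-6)·(0) = -14
since m = R²·37 − (-14)²:  R² = (196 + 1617) / 37 = 49
R = √49 = 7  ⇒  r_B = 7 − 1 = 6

rB=6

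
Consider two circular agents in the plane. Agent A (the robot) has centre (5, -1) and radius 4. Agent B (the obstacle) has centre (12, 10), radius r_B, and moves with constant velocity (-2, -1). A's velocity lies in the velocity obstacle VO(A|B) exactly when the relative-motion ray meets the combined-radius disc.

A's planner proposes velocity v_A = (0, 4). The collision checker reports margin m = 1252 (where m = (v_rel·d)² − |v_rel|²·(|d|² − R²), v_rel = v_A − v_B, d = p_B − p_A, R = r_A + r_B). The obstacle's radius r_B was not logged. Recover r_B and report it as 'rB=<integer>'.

m = 1252
d = (7, 11);  v_rel = (2, 5),  |v_rel|² = 29
v_rel×d = (2)·(11) − (5)·(7) = -13
since m = R²·29 − (-13)²:  R² = (169 + 1252) / 29 = 49
R = √49 = 7  ⇒  r_B = 7 − 4 = 3

rB=3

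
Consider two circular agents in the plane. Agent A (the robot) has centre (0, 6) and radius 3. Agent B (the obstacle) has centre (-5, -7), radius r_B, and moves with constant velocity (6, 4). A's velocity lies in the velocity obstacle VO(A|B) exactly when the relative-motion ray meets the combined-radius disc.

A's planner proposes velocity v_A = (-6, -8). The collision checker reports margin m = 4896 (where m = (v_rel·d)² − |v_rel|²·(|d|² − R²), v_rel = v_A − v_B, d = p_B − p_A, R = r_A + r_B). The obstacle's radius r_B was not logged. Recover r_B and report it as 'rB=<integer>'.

m = 4896
d = (-5, -13);  v_rel = (-12, -12),  |v_rel|² = 288
v_rel×d = (-12)·(-13) − (-12)·(-5) = 96
since m = R²·288 − 96²:  R² = (9216 + 4896) / 288 = 49
R = √49 = 7  ⇒  r_B = 7 − 3 = 4

rB=4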